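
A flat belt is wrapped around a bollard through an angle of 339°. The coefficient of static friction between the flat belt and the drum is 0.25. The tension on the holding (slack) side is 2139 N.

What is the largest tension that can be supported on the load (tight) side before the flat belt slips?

T_max ≈ 9390 N

At impending slip the capstan equation gives T₂/T₁ = e^{μβ} with β in radians.
β = 339° × π/180 = 5.917 rad.
e^{μβ} = e^{0.25×5.917} = 4.389.
T₂ = T₁ · e^{μβ} = 2139 × 4.389 = 9390 N.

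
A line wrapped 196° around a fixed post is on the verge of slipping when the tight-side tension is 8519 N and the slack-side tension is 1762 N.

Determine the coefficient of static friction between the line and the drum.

T₂/T₁ = e^{μβ} → μ = ln(T₂/T₁)/β.
β = 196° = 3.421 rad.
μ = ln(8519/1762)/3.421 = ln(4.835)/3.421 = 0.461.

μ ≈ 0.461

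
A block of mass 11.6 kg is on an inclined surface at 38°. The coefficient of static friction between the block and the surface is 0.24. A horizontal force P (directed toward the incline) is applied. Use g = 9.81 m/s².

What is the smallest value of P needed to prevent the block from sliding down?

P_min ≈ 51.9 N

The block tends to slide down (tan θ > μ_s), so at the point of impending slip friction acts up-slope at its limit: f = μ_s N.
Perpendicular to the incline: N = m g cos θ + P sin θ.
Along the incline: P cos θ + μ_s N = m g sin θ, i.e. P cos θ + μ_s (m g cos θ + P sin θ) = m g sin θ.
Solving, P (cos θ + μ_s sin θ) = m g (sin θ − μ_s cos θ), so P = 114×0.4265/0.9358 = 51.9 N.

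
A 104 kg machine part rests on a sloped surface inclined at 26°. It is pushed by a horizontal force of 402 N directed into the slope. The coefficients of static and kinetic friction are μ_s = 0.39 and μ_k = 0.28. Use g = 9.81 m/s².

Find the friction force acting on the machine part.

Resolve perpendicular to the incline: N = m g cos θ + P sin θ = 104×9.81×cos 26° + 402×sin 26° = 1093 N.
Along the incline, the net driving force (taking up-slope positive) is P cos θ − m g sin θ = 361.3 − 447.2 = -85.93 N, so equilibrium requires friction f = 85.93 N (up-slope).
Maximum static friction: μ_s N = 0.39 × 1093 = 426.4 N.
Since 85.93 N is within the 426.4 N limit, the machine part stays put and friction is exactly 85.9 N.

f ≈ 85.9 N (up the incline)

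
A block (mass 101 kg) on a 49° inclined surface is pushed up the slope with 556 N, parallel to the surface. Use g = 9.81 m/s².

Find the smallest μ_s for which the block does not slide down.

μ_s,min ≈ 0.295

N = m g cos θ = 650 N.
Friction must make up the shortfall along the incline: f = m g sin θ − P = 747.8 − 556 = 191.8 N.
At the threshold f = μ_s N, so μ_s,min = 191.8/650 = 0.295.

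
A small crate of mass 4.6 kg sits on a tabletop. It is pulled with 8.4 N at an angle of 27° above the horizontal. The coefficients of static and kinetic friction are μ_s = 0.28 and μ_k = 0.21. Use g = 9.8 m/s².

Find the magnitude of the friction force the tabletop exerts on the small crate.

The vertical component of P reduces the normal force: N = m g − P sin α = 45.08 − 3.814 = 41.27 N.
Horizontally, friction must balance P cos α = 7.484 N.
μ_s N = 0.28 × 41.27 = 11.55 N.
Since 7.484 N does not exceed the limit, the small crate stays at rest and f = 7.48 N.

f ≈ 7.48 N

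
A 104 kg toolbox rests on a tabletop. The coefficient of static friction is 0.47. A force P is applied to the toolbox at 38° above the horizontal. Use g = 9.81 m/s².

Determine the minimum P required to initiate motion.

N = m g − P sin α (the pull lifts the toolbox).
At impending slip, P cos α = μ_s N = μ_s (m g − P sin α).
Solving: P (cos α + μ_s sin α) = μ_s m g → P = 0.47×1020/(cos 38° + 0.47 sin 38°) = 480/1.077 = 445 N.

P ≈ 445 N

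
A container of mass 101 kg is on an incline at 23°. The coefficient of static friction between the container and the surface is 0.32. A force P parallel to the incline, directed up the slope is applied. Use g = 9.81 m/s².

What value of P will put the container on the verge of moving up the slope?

At impending motion up the slope, friction acts down-slope at its limit: f = μ_s N.
P is parallel to the surface, so N = m g cos θ = 912 N.
Along the incline: P = m g sin θ + μ_s N = 387 + 0.32×912 = 679 N.

P ≈ 679 N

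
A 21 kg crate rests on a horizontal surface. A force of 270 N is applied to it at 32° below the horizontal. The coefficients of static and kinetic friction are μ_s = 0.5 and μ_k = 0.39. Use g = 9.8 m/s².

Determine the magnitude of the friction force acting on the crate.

f ≈ 136 N

N = m g + P sin α = 205.8 + 270×sin 32° = 348.9 N.
Horizontally, friction must balance P cos α = 229 N.
The static-friction limit is μ_s N = 174.4 N.
229 > 174.4 N → the crate slides; f = μ_k N = 0.39×348.9 = 136 N.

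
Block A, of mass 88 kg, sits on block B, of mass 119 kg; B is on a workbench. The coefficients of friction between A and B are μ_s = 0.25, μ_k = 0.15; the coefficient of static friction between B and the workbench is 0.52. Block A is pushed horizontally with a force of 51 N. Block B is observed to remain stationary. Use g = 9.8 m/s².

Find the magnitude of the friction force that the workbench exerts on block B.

f ≈ 51 N

Between the blocks, N₁ = m_A g = 862.4 N.
Maximum static friction on A from B: μ_s N₁ = 0.25×862.4 = 215.6 N.
Since P = 51 N ≤ 215.6 N, A does not slip on B; friction on A equals P = 51 N.
B experiences an equal 51 N forward from A (third law). B is in equilibrium, so the floor supplies f₂ = 51 N of static friction (limit μ_s(m_A+m_B)g = 1055 N, not exceeded).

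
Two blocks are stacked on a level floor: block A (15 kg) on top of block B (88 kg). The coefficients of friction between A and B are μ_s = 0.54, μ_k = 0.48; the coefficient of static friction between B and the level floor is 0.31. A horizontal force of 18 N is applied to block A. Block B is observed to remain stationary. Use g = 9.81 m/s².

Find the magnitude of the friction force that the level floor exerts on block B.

f ≈ 18 N

Between the blocks, N₁ = m_A g = 147.2 N.
So the A–B interface can sustain at most μ_s N₁ = 79.46 N of static friction.
Since P = 18 N ≤ 79.46 N, A does not slip on B; friction on A equals P = 18 N.
By Newton's third law B feels 18 N forward from A. With B stationary, the floor's static friction on B balances it: f₂ = 18 N (well within μ_s(m_A+m_B)g = 313.2 N).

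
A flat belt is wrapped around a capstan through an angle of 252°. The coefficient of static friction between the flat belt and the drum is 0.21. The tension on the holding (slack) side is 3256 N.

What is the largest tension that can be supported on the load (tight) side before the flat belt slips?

T_max ≈ 8200 N

At impending slip the capstan equation gives T₂/T₁ = e^{μβ} with β in radians.
β = 252° × π/180 = 4.398 rad.
e^{μβ} = e^{0.21×4.398} = 2.518.
T₂ = T₁ · e^{μβ} = 3256 × 2.518 = 8200 N.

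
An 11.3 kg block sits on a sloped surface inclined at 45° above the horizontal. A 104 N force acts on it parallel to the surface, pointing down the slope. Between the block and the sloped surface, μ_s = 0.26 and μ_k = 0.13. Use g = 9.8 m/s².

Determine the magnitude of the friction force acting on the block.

Normal force: N = m g cos θ = 11.3 × 9.8 × cos 45° = 78.31 N.
For equilibrium along the incline the friction force must supply f = m g sin θ + P = 78.31 + 104 = 182.3 N (positive meaning up-slope).
Static friction can supply at most μ_s N = 20.36 N.
Since |182.3| > 20.36 N, static friction cannot hold it; the block slides down the incline and kinetic friction applies: f = μ_k N = 0.13 × 78.31 = 10.2 N.

f ≈ 10.2 N (up the incline)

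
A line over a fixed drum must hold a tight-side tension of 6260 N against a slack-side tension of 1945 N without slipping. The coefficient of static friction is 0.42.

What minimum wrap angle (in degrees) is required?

β_min ≈ 159°

T₂/T₁ = e^{μβ} → β = ln(T₂/T₁)/μ.
β = ln(6260/1945)/0.42 = 1.169/0.42 = 2.783 rad.
In degrees: β = 2.783 × 180/π = 159°.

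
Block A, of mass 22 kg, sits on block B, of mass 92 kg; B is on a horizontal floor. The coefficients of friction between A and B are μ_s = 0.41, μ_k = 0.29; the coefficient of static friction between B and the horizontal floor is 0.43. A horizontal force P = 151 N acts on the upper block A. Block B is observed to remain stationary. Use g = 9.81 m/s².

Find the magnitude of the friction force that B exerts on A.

f ≈ 62.6 N

The normal force B exerts on A is simply A's weight, N₁ = 215.8 N.
So the A–B interface can sustain at most μ_s N₁ = 88.49 N of static friction.
P = 151 N exceeds that limit, so A slips over B and the interface friction becomes kinetic: f₁ = μ_k N₁ = 0.29×215.8 = 62.6 N.
By Newton's third law B feels 62.6 N forward from A. With B stationary, the floor's static friction on B balances it: f₂ = 62.6 N (well within μ_s(m_A+m_B)g = 480.9 N).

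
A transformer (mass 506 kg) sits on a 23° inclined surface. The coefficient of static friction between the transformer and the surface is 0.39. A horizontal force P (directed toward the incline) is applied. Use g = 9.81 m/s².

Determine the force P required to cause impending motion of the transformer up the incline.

P ≈ 4850 N

At impending motion up the slope, friction acts down-slope at its limit: f = μ_s N.
Perpendicular to the incline: N = m g cos θ + P sin θ.
Along the incline: P cos θ = m g sin θ + μ_s N = m g sin θ + μ_s (m g cos θ + P sin θ).
Solving, P (cos θ − μ_s sin θ) = m g (sin θ + μ_s cos θ), so P = 506×9.81×(sin 23° + 0.39 cos 23°)/(cos 23° − 0.39 sin 23°) = 4960×0.7497/0.7681 = 4850 N.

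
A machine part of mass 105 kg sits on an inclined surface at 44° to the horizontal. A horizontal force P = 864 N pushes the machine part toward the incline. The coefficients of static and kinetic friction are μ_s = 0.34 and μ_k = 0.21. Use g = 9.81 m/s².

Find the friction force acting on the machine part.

f ≈ 94 N (up the incline)

Normal direction: N = m g cos θ + P sin θ = 1341 N.
Parallel to the incline: P cos θ − m g sin θ = 621.5 − 715.5 = -94.02 N; the friction needed to balance this is 94.02 N acting up the slope.
The limit of static friction is μ_s N = 456 N.
Since 94.02 N is within the 456 N limit, the machine part stays put and friction is exactly 94 N.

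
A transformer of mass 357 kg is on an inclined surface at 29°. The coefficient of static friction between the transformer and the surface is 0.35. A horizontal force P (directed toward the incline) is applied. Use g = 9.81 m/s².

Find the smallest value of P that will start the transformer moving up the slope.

At impending motion up the slope, friction acts down-slope at its limit: f = μ_s N.
Perpendicular to the incline: N = m g cos θ + P sin θ.
Along the incline: P cos θ = m g sin θ + μ_s N = m g sin θ + μ_s (m g cos θ + P sin θ).
Solving, P (cos θ − μ_s sin θ) = m g (sin θ + μ_s cos θ), so P = 357×9.81×(sin 29° + 0.35 cos 29°)/(cos 29° − 0.35 sin 29°) = 3500×0.7909/0.7049 = 3930 N.

P ≈ 3930 N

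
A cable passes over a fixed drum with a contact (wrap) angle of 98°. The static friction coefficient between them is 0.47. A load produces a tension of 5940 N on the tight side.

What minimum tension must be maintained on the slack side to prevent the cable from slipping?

T_min ≈ 2660 N

Capstan equation at impending slip: T_tight/T_slack = e^{μβ}.
β = 98° = 1.71 rad; e^{μβ} = e^{0.47×1.71} = 2.234.
T_slack = T_tight / e^{μβ} = 5940 / 2.234 = 2660 N.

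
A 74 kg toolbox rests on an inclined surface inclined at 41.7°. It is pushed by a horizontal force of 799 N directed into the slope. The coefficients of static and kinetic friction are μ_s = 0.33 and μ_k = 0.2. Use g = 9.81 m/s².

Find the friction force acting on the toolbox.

f ≈ 114 N (down the incline)

The horizontal push has a component P sin θ into the surface, so N = m g cos θ + P sin θ = 542 + 531.5 = 1074 N.
Parallel to the incline: P cos θ − m g sin θ = 596.6 − 482.9 = 113.6 N; the friction needed to balance this is 113.6 N acting down the slope.
Maximum static friction: μ_s N = 0.33 × 1074 = 354.3 N.
|f_req| = 113.6 ≤ 354.3 N → the toolbox is in equilibrium; friction equals the required value.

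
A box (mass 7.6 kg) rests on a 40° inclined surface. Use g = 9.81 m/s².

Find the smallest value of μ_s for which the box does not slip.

μ_s,min ≈ 0.839

At the slip threshold m g sin θ = μ_s m g cos θ, so μ_s,min = tan θ.
μ_s,min = tan 40° = 0.839.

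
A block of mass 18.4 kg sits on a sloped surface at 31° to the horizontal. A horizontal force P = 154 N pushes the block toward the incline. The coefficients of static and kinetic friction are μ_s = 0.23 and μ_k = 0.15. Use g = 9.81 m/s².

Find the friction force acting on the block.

f ≈ 39 N (down the incline)

Resolve perpendicular to the incline: N = m g cos θ + P sin θ = 18.4×9.81×cos 31° + 154×sin 31° = 234 N.
Along the incline, the net driving force (taking up-slope positive) is P cos θ − m g sin θ = 132 − 92.97 = 39.04 N, so equilibrium requires friction f = -39.04 N (down-slope).
The limit of static friction is μ_s N = 53.83 N.
Since 39.04 N is within the 53.83 N limit, the block stays put and friction is exactly 39 N.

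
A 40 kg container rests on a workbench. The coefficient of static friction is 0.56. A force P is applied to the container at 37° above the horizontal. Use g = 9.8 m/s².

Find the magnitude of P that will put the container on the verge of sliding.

N = m g − P sin α (the pull lifts the container).
At impending slip, P cos α = μ_s N = μ_s (m g − P sin α).
Solving: P (cos α + μ_s sin α) = μ_s m g → P = 0.56×392/(cos 37° + 0.56 sin 37°) = 220/1.136 = 193 N.

P ≈ 193 N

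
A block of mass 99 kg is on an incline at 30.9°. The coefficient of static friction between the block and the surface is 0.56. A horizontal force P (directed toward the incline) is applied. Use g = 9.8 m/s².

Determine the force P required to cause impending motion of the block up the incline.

At impending motion up the slope, friction acts down-slope at its limit: f = μ_s N.
Perpendicular to the incline: N = m g cos θ + P sin θ.
Along the incline: P cos θ = m g sin θ + μ_s N = m g sin θ + μ_s (m g cos θ + P sin θ).
Solving, P (cos θ − μ_s sin θ) = m g (sin θ + μ_s cos θ), so P = 99×9.8×(sin 30.9° + 0.56 cos 30.9°)/(cos 30.9° − 0.56 sin 30.9°) = 970×0.9941/0.5705 = 1690 N.

P ≈ 1690 N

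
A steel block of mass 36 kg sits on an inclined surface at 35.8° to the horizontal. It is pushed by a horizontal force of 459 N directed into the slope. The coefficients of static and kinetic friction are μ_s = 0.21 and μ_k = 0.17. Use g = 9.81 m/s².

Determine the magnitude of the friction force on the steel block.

The horizontal push has a component P sin θ into the surface, so N = m g cos θ + P sin θ = 286.4 + 268.5 = 554.9 N.
Parallel to the incline: P cos θ − m g sin θ = 372.3 − 206.6 = 165.7 N; the friction needed to balance this is 165.7 N acting down the slope.
The limit of static friction is μ_s N = 116.5 N.
|f_req| = 165.7 > 116.5 N → the steel block slides up the incline; f = μ_k N = 0.17 × 554.9 = 94.3 N.

f ≈ 94.3 N (down the incline)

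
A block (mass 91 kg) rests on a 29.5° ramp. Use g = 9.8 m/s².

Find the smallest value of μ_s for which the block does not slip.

At the slip threshold m g sin θ = μ_s m g cos θ, so μ_s,min = tan θ.
μ_s,min = tan 29.5° = 0.566.

μ_s,min ≈ 0.566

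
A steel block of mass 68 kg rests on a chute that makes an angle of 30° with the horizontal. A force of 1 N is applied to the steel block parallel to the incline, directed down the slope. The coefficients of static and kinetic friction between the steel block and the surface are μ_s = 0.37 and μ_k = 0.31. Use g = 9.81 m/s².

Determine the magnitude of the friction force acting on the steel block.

f ≈ 179 N (up the incline)

The normal reaction is N = m g cos θ = 577.7 N.
For equilibrium along the incline the friction force must supply f = m g sin θ + P = 333.5 + 1 = 334.5 N (positive meaning up-slope).
Maximum static friction available: μ_s N = 0.37 × 577.7 = 213.8 N.
|334.5| exceeds 213.8 N, so the steel block slips down-slope; friction is kinetic, f = μ_k N = 0.31×577.7 = 179 N.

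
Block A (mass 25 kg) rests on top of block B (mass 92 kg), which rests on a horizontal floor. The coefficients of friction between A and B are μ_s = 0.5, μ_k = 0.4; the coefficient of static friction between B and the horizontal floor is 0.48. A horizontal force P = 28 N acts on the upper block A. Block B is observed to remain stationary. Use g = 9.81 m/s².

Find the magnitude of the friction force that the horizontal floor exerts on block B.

f ≈ 28 N

Normal force at the A–B interface: N₁ = m_A g = 245.2 N.
So the A–B interface can sustain at most μ_s N₁ = 122.6 N of static friction.
Since P = 28 N ≤ 122.6 N, A does not slip on B; friction on A equals P = 28 N.
By Newton's third law B feels 28 N forward from A. With B stationary, the floor's static friction on B balances it: f₂ = 28 N (well within μ_s(m_A+m_B)g = 550.9 N).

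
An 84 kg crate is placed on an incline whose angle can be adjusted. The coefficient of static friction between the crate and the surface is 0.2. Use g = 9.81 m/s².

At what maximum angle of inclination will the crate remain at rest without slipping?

At the slip threshold, m g sin θ = μ_s · m g cos θ, so tan θ = μ_s.
θ_max = arctan(0.2) = 11.3°.

θ_max ≈ 11.3°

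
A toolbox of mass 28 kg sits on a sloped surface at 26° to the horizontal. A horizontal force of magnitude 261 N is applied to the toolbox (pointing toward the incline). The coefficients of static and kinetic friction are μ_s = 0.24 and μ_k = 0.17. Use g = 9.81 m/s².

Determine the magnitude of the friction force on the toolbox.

f ≈ 61.4 N (down the incline)

The horizontal push has a component P sin θ into the surface, so N = m g cos θ + P sin θ = 246.9 + 114.4 = 361.3 N.
Along the incline, the net driving force (taking up-slope positive) is P cos θ − m g sin θ = 234.6 − 120.4 = 114.2 N, so equilibrium requires friction f = -114.2 N (down-slope).
The limit of static friction is μ_s N = 86.71 N.
|f_req| = 114.2 > 86.71 N → the toolbox slides up the incline; f = μ_k N = 0.17 × 361.3 = 61.4 N.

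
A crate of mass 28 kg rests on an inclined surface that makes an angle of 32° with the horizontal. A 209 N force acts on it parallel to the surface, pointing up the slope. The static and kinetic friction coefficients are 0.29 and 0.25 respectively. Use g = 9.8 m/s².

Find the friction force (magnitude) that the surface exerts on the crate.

f ≈ 63.6 N (down the incline)

The normal reaction is N = m g cos θ = 232.7 N.
The friction needed for equilibrium is m g sin θ − P = 145.4 − 209 = -63.59 N, measured positive up-slope.
Maximum static friction available: μ_s N = 0.29 × 232.7 = 67.48 N.
Since |-63.59| ≤ 67.48 N, no slip — friction simply equals what equilibrium demands.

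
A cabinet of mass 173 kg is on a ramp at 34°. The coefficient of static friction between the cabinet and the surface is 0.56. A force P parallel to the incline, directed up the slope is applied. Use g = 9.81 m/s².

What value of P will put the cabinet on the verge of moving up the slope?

P ≈ 1740 N

At impending motion up the slope, friction acts down-slope at its limit: f = μ_s N.
P is parallel to the surface, so N = m g cos θ = 1410 N.
Along the incline: P = m g sin θ + μ_s N = 949 + 0.56×1410 = 1740 N.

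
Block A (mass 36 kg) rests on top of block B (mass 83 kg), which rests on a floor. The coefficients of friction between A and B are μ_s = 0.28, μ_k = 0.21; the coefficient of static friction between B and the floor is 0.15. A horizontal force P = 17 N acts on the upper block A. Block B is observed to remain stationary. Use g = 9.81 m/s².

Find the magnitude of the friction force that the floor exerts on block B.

Between the blocks, N₁ = m_A g = 353.2 N.
Maximum static friction on A from B: μ_s N₁ = 0.28×353.2 = 98.88 N.
P = 17 N is within that limit, so A and B move together (both at rest); the A–B friction is simply f₁ = P = 17 N.
B experiences an equal 17 N forward from A (third law). B is in equilibrium, so the floor supplies f₂ = 17 N of static friction (limit μ_s(m_A+m_B)g = 175.1 N, not exceeded).

f ≈ 17 N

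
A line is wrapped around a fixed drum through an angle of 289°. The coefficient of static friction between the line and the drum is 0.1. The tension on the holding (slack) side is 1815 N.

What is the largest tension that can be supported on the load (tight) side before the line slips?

T_max ≈ 3010 N

At impending slip the capstan equation gives T₂/T₁ = e^{μβ} with β in radians.
β = 289° × π/180 = 5.044 rad.
e^{μβ} = e^{0.1×5.044} = 1.656.
T₂ = T₁ · e^{μβ} = 1815 × 1.656 = 3010 N.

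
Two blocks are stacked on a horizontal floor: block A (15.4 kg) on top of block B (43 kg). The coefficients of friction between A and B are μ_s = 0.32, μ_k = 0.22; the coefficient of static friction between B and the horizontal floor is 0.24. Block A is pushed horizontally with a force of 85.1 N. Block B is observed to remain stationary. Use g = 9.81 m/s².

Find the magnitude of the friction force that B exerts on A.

f ≈ 33.2 N

The normal force B exerts on A is simply A's weight, N₁ = 151.1 N.
Maximum static friction on A from B: μ_s N₁ = 0.32×151.1 = 48.34 N.
P = 85.1 N exceeds that limit, so A slips over B and the interface friction becomes kinetic: f₁ = μ_k N₁ = 0.22×151.1 = 33.2 N.
B experiences an equal 33.2 N forward from A (third law). B is in equilibrium, so the floor supplies f₂ = 33.2 N of static friction (limit μ_s(m_A+m_B)g = 137.5 N, not exceeded).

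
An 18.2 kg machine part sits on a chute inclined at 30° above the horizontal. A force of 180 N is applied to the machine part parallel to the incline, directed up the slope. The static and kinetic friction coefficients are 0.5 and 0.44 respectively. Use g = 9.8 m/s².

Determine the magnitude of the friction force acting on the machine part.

Normal force: N = m g cos θ = 18.2 × 9.8 × cos 30° = 154.5 N.
Parallel to the incline, ΣF = 0 gives f = m g sin θ − P = 89.18 − 180 = -90.82 N (up-slope positive).
The static-friction ceiling is μ_s N = 0.5 × 154.5 = 77.23 N.
Since |-90.82| > 77.23 N, static friction cannot hold it; the machine part slides up the incline and kinetic friction applies: f = μ_k N = 0.44 × 154.5 = 68 N.

f ≈ 68 N (down the incline)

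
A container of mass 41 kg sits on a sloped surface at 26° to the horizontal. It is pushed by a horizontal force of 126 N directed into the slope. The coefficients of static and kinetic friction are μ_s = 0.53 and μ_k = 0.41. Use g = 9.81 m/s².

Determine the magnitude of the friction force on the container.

Resolve perpendicular to the incline: N = m g cos θ + P sin θ = 41×9.81×cos 26° + 126×sin 26° = 416.7 N.
Along the incline, the net driving force (taking up-slope positive) is P cos θ − m g sin θ = 113.2 − 176.3 = -63.07 N, so equilibrium requires friction f = 63.07 N (up-slope).
Maximum static friction: μ_s N = 0.53 × 416.7 = 220.9 N.
|f_req| = 63.07 ≤ 220.9 N → the container is in equilibrium; friction equals the required value.

f ≈ 63.1 N (up the incline)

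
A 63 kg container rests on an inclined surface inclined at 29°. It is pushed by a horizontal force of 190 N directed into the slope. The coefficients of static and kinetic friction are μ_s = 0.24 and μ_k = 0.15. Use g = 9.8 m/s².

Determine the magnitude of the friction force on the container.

The horizontal push has a component P sin θ into the surface, so N = m g cos θ + P sin θ = 540 + 92.11 = 632.1 N.
Parallel to the incline: P cos θ − m g sin θ = 166.2 − 299.3 = -133.1 N; the friction needed to balance this is 133.1 N acting up the slope.
The limit of static friction is μ_s N = 151.7 N.
|f_req| = 133.1 ≤ 151.7 N → the container is in equilibrium; friction equals the required value.

f ≈ 133 N (up the incline)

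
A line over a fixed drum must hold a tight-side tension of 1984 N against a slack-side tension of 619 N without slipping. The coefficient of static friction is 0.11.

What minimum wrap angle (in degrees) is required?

β_min ≈ 607°

T₂/T₁ = e^{μβ} → β = ln(T₂/T₁)/μ.
β = ln(1984/619)/0.11 = 1.165/0.11 = 10.59 rad.
In degrees: β = 10.59 × 180/π = 607°.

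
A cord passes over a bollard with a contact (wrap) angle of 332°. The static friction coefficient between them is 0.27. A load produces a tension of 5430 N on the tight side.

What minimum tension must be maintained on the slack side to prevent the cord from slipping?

Capstan equation at impending slip: T_tight/T_slack = e^{μβ}.
β = 332° = 5.794 rad; e^{μβ} = e^{0.27×5.794} = 4.78.
T_slack = T_tight / e^{μβ} = 5430 / 4.78 = 1140 N.

T_min ≈ 1140 N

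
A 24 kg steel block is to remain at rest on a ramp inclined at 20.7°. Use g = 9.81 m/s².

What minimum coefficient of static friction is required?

μ_s,min ≈ 0.378

At the slip threshold m g sin θ = μ_s m g cos θ, so μ_s,min = tan θ.
μ_s,min = tan 20.7° = 0.378.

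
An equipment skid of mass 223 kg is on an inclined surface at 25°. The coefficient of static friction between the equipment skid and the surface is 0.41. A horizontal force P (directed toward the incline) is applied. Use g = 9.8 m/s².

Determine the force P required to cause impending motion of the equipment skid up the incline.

At impending motion up the slope, friction acts down-slope at its limit: f = μ_s N.
Perpendicular to the incline: N = m g cos θ + P sin θ.
Along the incline: P cos θ = m g sin θ + μ_s N = m g sin θ + μ_s (m g cos θ + P sin θ).
Solving, P (cos θ − μ_s sin θ) = m g (sin θ + μ_s cos θ), so P = 223×9.8×(sin 25° + 0.41 cos 25°)/(cos 25° − 0.41 sin 25°) = 2190×0.7942/0.733 = 2370 N.

P ≈ 2370 N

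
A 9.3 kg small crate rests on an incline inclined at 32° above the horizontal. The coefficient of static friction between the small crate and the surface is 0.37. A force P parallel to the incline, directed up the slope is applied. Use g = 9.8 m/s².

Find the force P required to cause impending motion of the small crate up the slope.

At impending motion up the slope, friction acts down-slope at its limit: f = μ_s N.
P is parallel to the surface, so N = m g cos θ = 77.3 N.
Along the incline: P = m g sin θ + μ_s N = 48.3 + 0.37×77.3 = 76.9 N.

P ≈ 76.9 N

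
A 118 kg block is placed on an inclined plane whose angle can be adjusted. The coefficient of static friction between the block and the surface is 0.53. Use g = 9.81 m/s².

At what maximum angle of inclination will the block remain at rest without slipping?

θ_max ≈ 27.9°

At the slip threshold, m g sin θ = μ_s · m g cos θ, so tan θ = μ_s.
θ_max = arctan(0.53) = 27.9°.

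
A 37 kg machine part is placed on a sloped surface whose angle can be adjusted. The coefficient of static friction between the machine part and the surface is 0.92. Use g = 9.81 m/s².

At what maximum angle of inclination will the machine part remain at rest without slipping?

θ_max ≈ 42.6°

At the slip threshold, m g sin θ = μ_s · m g cos θ, so tan θ = μ_s.
θ_max = arctan(0.92) = 42.6°.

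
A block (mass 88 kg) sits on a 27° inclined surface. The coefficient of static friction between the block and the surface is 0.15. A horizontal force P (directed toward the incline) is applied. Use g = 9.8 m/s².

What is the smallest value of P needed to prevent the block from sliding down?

P_min ≈ 288 N

The block tends to slide down (tan θ > μ_s), so at the point of impending slip friction acts up-slope at its limit: f = μ_s N.
Perpendicular to the incline: N = m g cos θ + P sin θ.
Along the incline: P cos θ + μ_s N = m g sin θ, i.e. P cos θ + μ_s (m g cos θ + P sin θ) = m g sin θ.
Solving, P (cos θ + μ_s sin θ) = m g (sin θ − μ_s cos θ), so P = 862×0.3203/0.9591 = 288 N.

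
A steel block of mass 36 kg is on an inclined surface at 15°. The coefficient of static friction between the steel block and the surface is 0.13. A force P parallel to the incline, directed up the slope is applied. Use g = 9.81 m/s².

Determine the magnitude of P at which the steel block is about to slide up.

P ≈ 136 N

At impending motion up the slope, friction acts down-slope at its limit: f = μ_s N.
P is parallel to the surface, so N = m g cos θ = 341 N.
Along the incline: P = m g sin θ + μ_s N = 91.4 + 0.13×341 = 136 N.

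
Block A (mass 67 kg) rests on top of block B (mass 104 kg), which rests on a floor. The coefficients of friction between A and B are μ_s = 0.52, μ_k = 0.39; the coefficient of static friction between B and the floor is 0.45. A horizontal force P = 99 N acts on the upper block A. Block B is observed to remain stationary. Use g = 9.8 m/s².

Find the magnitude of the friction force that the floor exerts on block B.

The normal force B exerts on A is simply A's weight, N₁ = 656.6 N.
Maximum static friction on A from B: μ_s N₁ = 0.52×656.6 = 341.4 N.
P = 99 N is within that limit, so A and B move together (both at rest); the A–B friction is simply f₁ = P = 99 N.
By Newton's third law B feels 99 N forward from A. With B stationary, the floor's static friction on B balances it: f₂ = 99 N (well within μ_s(m_A+m_B)g = 754.1 N).

f ≈ 99 N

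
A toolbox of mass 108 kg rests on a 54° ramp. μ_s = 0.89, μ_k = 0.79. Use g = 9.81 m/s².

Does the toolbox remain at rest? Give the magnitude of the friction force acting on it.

f ≈ 492 N

N = m g cos θ = 623 N.
Down-slope weight component: m g sin θ = 857 N.
μ_s N = 554 N.
857 > 554 N, so it slides; kinetic friction f = μ_k N = 0.79×623 = 492 N.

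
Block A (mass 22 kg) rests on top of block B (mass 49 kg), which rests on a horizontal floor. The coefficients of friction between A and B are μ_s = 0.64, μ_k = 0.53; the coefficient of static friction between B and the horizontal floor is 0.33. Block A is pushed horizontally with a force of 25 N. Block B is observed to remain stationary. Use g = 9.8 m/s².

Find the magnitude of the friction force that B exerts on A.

f ≈ 25 N

Between the blocks, N₁ = m_A g = 215.6 N.
So the A–B interface can sustain at most μ_s N₁ = 138 N of static friction.
P = 25 N is within that limit, so A and B move together (both at rest); the A–B friction is simply f₁ = P = 25 N.
By Newton's third law B feels 25 N forward from A. With B stationary, the floor's static friction on B balances it: f₂ = 25 N (well within μ_s(m_A+m_B)g = 229.6 N).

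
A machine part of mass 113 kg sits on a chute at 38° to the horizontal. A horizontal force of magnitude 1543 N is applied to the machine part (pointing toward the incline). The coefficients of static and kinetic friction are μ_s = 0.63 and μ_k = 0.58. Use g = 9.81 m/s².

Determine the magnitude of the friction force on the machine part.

f ≈ 533 N (down the incline)

Resolve perpendicular to the incline: N = m g cos θ + P sin θ = 113×9.81×cos 38° + 1543×sin 38° = 1823 N.
Parallel to the incline: P cos θ − m g sin θ = 1216 − 682.5 = 533.4 N; the friction needed to balance this is 533.4 N acting down the slope.
The limit of static friction is μ_s N = 1149 N.
Since 533.4 N is within the 1149 N limit, the machine part stays put and friction is exactly 533 N.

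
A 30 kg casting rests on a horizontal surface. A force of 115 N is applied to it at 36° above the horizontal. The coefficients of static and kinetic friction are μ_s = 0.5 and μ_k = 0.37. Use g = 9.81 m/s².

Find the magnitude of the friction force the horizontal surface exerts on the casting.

Vertical equilibrium gives N = m g − P sin α = 226.7 N.
For equilibrium, f = P cos α = 115×cos 36° = 93.04 N.
μ_s N = 0.5 × 226.7 = 113.4 N.
Since 93.04 N does not exceed the limit, the casting stays at rest and f = 93 N.

f ≈ 93 N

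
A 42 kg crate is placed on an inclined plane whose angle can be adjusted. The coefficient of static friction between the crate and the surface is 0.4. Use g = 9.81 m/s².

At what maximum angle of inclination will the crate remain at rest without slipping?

At the slip threshold, m g sin θ = μ_s · m g cos θ, so tan θ = μ_s.
θ_max = arctan(0.4) = 21.8°.

θ_max ≈ 21.8°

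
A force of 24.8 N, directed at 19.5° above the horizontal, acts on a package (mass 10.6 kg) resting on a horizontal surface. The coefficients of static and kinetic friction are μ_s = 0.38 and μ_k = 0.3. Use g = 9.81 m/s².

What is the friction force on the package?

f ≈ 23.4 N

The vertical component of P reduces the normal force: N = m g − P sin α = 104 − 8.278 = 95.71 N.
The horizontal driving force is P cos α = 23.38 N, so equilibrium needs friction f = 23.38 N.
The static-friction limit is μ_s N = 36.37 N.
23.38 ≤ 36.37 N → static; friction equals the required 23.4 N.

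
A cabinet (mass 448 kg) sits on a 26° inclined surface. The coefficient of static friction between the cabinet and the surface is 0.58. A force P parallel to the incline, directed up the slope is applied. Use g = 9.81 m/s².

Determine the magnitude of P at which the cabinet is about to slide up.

P ≈ 4220 N

At impending motion up the slope, friction acts down-slope at its limit: f = μ_s N.
P is parallel to the surface, so N = m g cos θ = 3950 N.
Along the incline: P = m g sin θ + μ_s N = 1930 + 0.58×3950 = 4220 N.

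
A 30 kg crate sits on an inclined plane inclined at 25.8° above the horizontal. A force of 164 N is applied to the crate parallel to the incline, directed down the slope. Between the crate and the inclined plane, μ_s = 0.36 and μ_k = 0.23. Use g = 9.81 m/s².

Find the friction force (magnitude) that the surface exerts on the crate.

The normal reaction is N = m g cos θ = 265 N.
The friction needed for equilibrium is m g sin θ + P = 128.1 + 164 = 292.1 N, measured positive up-slope.
Static friction can supply at most μ_s N = 95.39 N.
|292.1| exceeds 95.39 N, so the crate slips down-slope; friction is kinetic, f = μ_k N = 0.23×265 = 60.9 N.

f ≈ 60.9 N (up the incline)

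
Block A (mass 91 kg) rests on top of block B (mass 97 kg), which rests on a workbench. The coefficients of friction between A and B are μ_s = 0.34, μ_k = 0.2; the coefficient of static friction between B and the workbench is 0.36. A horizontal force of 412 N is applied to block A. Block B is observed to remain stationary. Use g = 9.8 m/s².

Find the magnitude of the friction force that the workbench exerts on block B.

Between the blocks, N₁ = m_A g = 891.8 N.
So the A–B interface can sustain at most μ_s N₁ = 303.2 N of static friction.
Since P = 412 N > 303.2 N, A slides on B; the A–B friction is kinetic: f₁ = μ_k N₁ = 0.2×891.8 = 178 N.
B experiences an equal 178 N forward from A (third law). B is in equilibrium, so the floor supplies f₂ = 178 N of static friction (limit μ_s(m_A+m_B)g = 663.3 N, not exceeded).

f ≈ 178 N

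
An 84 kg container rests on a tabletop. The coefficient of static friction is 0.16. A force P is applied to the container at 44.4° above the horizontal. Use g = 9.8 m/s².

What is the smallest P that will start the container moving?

P ≈ 159 N

N = m g − P sin α (the pull lifts the container).
At impending slip, P cos α = μ_s N = μ_s (m g − P sin α).
Solving: P (cos α + μ_s sin α) = μ_s m g → P = 0.16×823/(cos 44.4° + 0.16 sin 44.4°) = 132/0.8264 = 159 N.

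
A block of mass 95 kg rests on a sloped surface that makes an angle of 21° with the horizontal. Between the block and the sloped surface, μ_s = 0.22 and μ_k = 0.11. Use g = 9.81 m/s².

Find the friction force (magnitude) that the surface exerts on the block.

f ≈ 95.7 N (up the incline)

Normal force: N = m g cos θ = 95 × 9.81 × cos 21° = 870.1 N.
Along the slope the weight component is m g sin θ = 334 N; friction must supply exactly this, acting up-slope.
The static-friction ceiling is μ_s N = 0.22 × 870.1 = 191.4 N.
|334| exceeds 191.4 N, so the block slips down-slope; friction is kinetic, f = μ_k N = 0.11×870.1 = 95.7 N.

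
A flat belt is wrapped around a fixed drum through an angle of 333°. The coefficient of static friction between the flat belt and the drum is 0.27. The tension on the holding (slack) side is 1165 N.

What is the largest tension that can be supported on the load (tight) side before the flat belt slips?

T_max ≈ 5600 N

At impending slip the capstan equation gives T₂/T₁ = e^{μβ} with β in radians.
β = 333° × π/180 = 5.812 rad.
e^{μβ} = e^{0.27×5.812} = 4.803.
T₂ = T₁ · e^{μβ} = 1165 × 4.803 = 5600 N.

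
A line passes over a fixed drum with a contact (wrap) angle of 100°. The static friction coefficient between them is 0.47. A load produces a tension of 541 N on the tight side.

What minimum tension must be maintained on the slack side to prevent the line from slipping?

T_min ≈ 238 N

Capstan equation at impending slip: T_tight/T_slack = e^{μβ}.
β = 100° = 1.745 rad; e^{μβ} = e^{0.47×1.745} = 2.271.
T_slack = T_tight / e^{μβ} = 541 / 2.271 = 238 N.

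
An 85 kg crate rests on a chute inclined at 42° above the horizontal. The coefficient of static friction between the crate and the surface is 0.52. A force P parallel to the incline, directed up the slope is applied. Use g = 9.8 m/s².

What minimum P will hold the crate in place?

P_min ≈ 235 N

The crate tends to slide down (tan θ > μ_s), so at the point of impending slip friction acts up-slope at its limit: f = μ_s N.
P is parallel to the surface, so N = m g cos θ = 619 N.
Along the incline: P + μ_s N = m g sin θ, so P = 557 − 0.52×619 = 235 N.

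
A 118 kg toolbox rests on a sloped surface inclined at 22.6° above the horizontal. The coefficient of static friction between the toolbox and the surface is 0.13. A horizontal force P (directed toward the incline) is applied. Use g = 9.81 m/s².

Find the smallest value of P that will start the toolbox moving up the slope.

At impending motion up the slope, friction acts down-slope at its limit: f = μ_s N.
Perpendicular to the incline: N = m g cos θ + P sin θ.
Along the incline: P cos θ = m g sin θ + μ_s N = m g sin θ + μ_s (m g cos θ + P sin θ).
Solving, P (cos θ − μ_s sin θ) = m g (sin θ + μ_s cos θ), so P = 118×9.81×(sin 22.6° + 0.13 cos 22.6°)/(cos 22.6° − 0.13 sin 22.6°) = 1160×0.5043/0.8733 = 669 N.

P ≈ 669 N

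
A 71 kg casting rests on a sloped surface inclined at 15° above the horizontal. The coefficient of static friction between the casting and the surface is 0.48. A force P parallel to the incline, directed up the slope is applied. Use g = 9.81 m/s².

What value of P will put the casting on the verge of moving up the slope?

At impending motion up the slope, friction acts down-slope at its limit: f = μ_s N.
P is parallel to the surface, so N = m g cos θ = 673 N.
Along the incline: P = m g sin θ + μ_s N = 180 + 0.48×673 = 503 N.

P ≈ 503 N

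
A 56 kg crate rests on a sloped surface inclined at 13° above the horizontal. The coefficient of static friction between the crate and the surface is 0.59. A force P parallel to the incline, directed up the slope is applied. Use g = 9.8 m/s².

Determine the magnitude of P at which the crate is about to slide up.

P ≈ 439 N

At impending motion up the slope, friction acts down-slope at its limit: f = μ_s N.
P is parallel to the surface, so N = m g cos θ = 535 N.
Along the incline: P = m g sin θ + μ_s N = 123 + 0.59×535 = 439 N.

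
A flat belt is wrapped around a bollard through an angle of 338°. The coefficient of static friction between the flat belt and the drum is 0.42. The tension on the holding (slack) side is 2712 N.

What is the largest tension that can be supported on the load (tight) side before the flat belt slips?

T_max ≈ 32300 N

At impending slip the capstan equation gives T₂/T₁ = e^{μβ} with β in radians.
β = 338° × π/180 = 5.899 rad.
e^{μβ} = e^{0.42×5.899} = 11.91.
T₂ = T₁ · e^{μβ} = 2712 × 11.91 = 32300 N.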